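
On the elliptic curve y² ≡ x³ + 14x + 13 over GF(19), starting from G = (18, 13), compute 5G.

(7, 13)

Double-and-add on 5 = (101)₂. Start with G = (18, 13) for the leading 1-bit.
double: tangent at (18, 13): λ = (3·18² + 14)/(2·13) ≡ 17/7. 7⁻¹ ≡ 11 (mod 19) since 7·11 = 77 ≡ 1, so λ ≡ 17·11 ≡ 16.
  x = λ² - 18 - 18 = 256 - 36 ≡ 11; y = λ·(18 - 11) - 13 ≡ 4. → (11, 4)
double: tangent at (11, 4): λ = (3·11² + 14)/(2·4) ≡ 16/8. 8⁻¹ ≡ 12 (mod 19) since 8·12 = 96 ≡ 1, so λ ≡ 16·12 ≡ 2.
  x = λ² - 11 - 11 = 4 - 22 ≡ 1; y = λ·(11 - 1) - 4 ≡ 16. → (1, 16)
add G: (1, 16) + (18, 13). λ = (13 - 16)/(18 - 1) ≡ 16/17 mod 19. 17⁻¹ ≡ 9 (mod 19), so λ ≡ 11.
  x = λ² - 1 - 18 = 121 - 19 ≡ 7; y = λ·(1 - 7) - 16 ≡ 13. → (7, 13)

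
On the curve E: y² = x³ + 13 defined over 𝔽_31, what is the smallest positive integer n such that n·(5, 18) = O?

5

2P: tangent at (5, 18): λ = (3·5² + 0)/(2·18) ≡ 13/5. 5⁻¹ ≡ 25 (mod 31) since 5·25 = 125 ≡ 1, so λ ≡ 13·25 ≡ 15.
  x = λ² - 5 - 5 = 225 - 10 ≡ 29; y = λ·(5 - 29) - 18 ≡ 25. → (29, 25)
3P: (29, 25) + (5, 18). λ = (18 - 25)/(5 - 29) ≡ 24/7 mod 31. 7⁻¹ ≡ 9 (mod 31) since 7·9 = 63 ≡ 1, so λ ≡ 30.
  x = λ² - 29 - 5 = 900 - 34 ≡ 29; y = λ·(29 - 29) - 25 ≡ 6. → (29, 6)
4P: (29, 6) + (5, 18). λ = (18 - 6)/(5 - 29) ≡ 12/7 mod 31. 7⁻¹ ≡ 9 (mod 31), so λ ≡ 15.
  x = λ² - 29 - 5 = 225 - 34 ≡ 5; y = λ·(29 - 5) - 6 ≡ 13. → (5, 13)
5P: (5, 13) + (5, 18): same x and y₁ ≡ -y₂, so the sum is O.
5P = O, so the order is 5.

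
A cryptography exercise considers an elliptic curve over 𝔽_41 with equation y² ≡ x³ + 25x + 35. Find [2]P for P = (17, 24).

tangent at (17, 24): λ = (3·17² + 25)/(2·24) ≡ 31/7. 7⁻¹ ≡ 6 (mod 41), so λ ≡ 31·6 ≡ 22.
  x = λ² - 17 - 17 = 484 - 34 ≡ 40; y = λ·(17 - 40) - 24 ≡ 3. → (40, 3)

(40, 3)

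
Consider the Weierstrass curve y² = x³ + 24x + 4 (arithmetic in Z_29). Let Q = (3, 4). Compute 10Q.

Repeated addition: build up to 10Q.
2Q: tangent at (3, 4): λ = (3·3² + 24)/(2·4) ≡ 22/8. 8⁻¹ ≡ 11 (mod 29) since 8·11 = 88 ≡ 1, so λ ≡ 22·11 ≡ 10.
  x = λ² - 3 - 3 = 100 - 6 ≡ 7; y = λ·(3 - 7) - 4 ≡ 14. → (7, 14)
3Q: (7, 14) + (3, 4). λ = (4 - 14)/(3 - 7) ≡ 19/25 mod 29. 25⁻¹ ≡ 7 (mod 29), so λ ≡ 17.
  x = λ² - 7 - 3 = 289 - 10 ≡ 18; y = λ·(7 - 18) - 14 ≡ 2. → (18, 2)
4Q: (18, 2) + (3, 4). λ = (4 - 2)/(3 - 18) ≡ 2/14 mod 29. 14⁻¹ ≡ 27 (mod 29) since 14·27 = 378 ≡ 1, so λ ≡ 25.
  x = λ² - 18 - 3 = 625 - 21 ≡ 24; y = λ·(18 - 24) - 2 ≡ 22. → (24, 22)
5Q: (24, 22) + (3, 4). λ = (4 - 22)/(3 - 24) ≡ 11/8 mod 29. 8⁻¹ ≡ 11 (mod 29), so λ ≡ 5.
  x = λ² - 24 - 3 = 25 - 27 ≡ 27; y = λ·(24 - 27) - 22 ≡ 21. → (27, 21)
6Q: (27, 21) + (3, 4). λ = (4 - 21)/(3 - 27) ≡ 12/5 mod 29. 5⁻¹ ≡ 6 (mod 29) since 5·6 = 30 ≡ 1, so λ ≡ 14.
  x = λ² - 27 - 3 = 196 - 30 ≡ 21; y = λ·(27 - 21) - 21 ≡ 5. → (21, 5)
7Q: (21, 5) + (3, 4). λ = (4 - 5)/(3 - 21) ≡ 28/11 mod 29. 11⁻¹ ≡ 8 (mod 29), so λ ≡ 21.
  x = λ² - 21 - 3 = 441 - 24 ≡ 11; y = λ·(21 - 11) - 5 ≡ 2. → (11, 2)
8Q: (11, 2) + (3, 4). λ = (4 - 2)/(3 - 11) ≡ 2/21 mod 29. 21⁻¹ ≡ 18 (mod 29), so λ ≡ 7.
  x = λ² - 11 - 3 = 49 - 14 ≡ 6; y = λ·(11 - 6) - 2 ≡ 4. → (6, 4)
9Q: (6, 4) + (3, 4). λ = (4 - 4)/(3 - 6) ≡ 0/26 mod 29. 26⁻¹ ≡ 19 (mod 29), so λ ≡ 0.
  x = λ² - 6 - 3 = 0 - 9 ≡ 20; y = λ·(6 - 20) - 4 ≡ 25. → (20, 25)
10Q: (20, 25) + (3, 4). λ = (4 - 25)/(3 - 20) ≡ 8/12 mod 29. 12⁻¹ ≡ 17 (mod 29), so λ ≡ 20.
  x = λ² - 20 - 3 = 400 - 23 ≡ 0; y = λ·(20 - 0) - 25 ≡ 27. → (0, 27)

(0, 27)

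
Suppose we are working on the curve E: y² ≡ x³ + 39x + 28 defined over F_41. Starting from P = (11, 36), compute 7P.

Repeated addition: build up to 7P.
2P: tangent at (11, 36): λ = (3·11² + 39)/(2·36) ≡ 33/31. 31⁻¹ ≡ 4 (mod 41), so λ ≡ 33·4 ≡ 9.
  x = λ² - 11 - 11 = 81 - 22 ≡ 18; y = λ·(11 - 18) - 36 ≡ 24. → (18, 24)
3P: (18, 24) + (11, 36). λ = (36 - 24)/(11 - 18) ≡ 12/34 mod 41. 34⁻¹ ≡ 35 (mod 41), so λ ≡ 10.
  x = λ² - 18 - 11 = 100 - 29 ≡ 30; y = λ·(18 - 30) - 24 ≡ 20. → (30, 20)
4P: (30, 20) + (11, 36). λ = (36 - 20)/(11 - 30) ≡ 16/22 mod 41. 22⁻¹ ≡ 28 (mod 41) since 22·28 = 616 ≡ 1, so λ ≡ 38.
  x = λ² - 30 - 11 = 1444 - 41 ≡ 9; y = λ·(30 - 9) - 20 ≡ 40. → (9, 40)
5P: (9, 40) + (11, 36). λ = (36 - 40)/(11 - 9) ≡ 37/2 mod 41. 2⁻¹ ≡ 21 (mod 41), so λ ≡ 39.
  x = λ² - 9 - 11 = 1521 - 20 ≡ 25; y = λ·(9 - 25) - 40 ≡ 33. → (25, 33)
6P: (25, 33) + (11, 36). λ = (36 - 33)/(11 - 25) ≡ 3/27 mod 41. 27⁻¹ ≡ 38 (mod 41) since 27·38 = 1026 ≡ 1, so λ ≡ 32.
  x = λ² - 25 - 11 = 1024 - 36 ≡ 4; y = λ·(25 - 4) - 33 ≡ 24. → (4, 24)
7P: (4, 24) + (11, 36). λ = (36 - 24)/(11 - 4) ≡ 12/7 mod 41. 7⁻¹ ≡ 6 (mod 41) since 7·6 = 42 ≡ 1, so λ ≡ 31.
  x = λ² - 4 - 11 = 961 - 15 ≡ 3; y = λ·(4 - 3) - 24 ≡ 7. → (3, 7)

(3, 7)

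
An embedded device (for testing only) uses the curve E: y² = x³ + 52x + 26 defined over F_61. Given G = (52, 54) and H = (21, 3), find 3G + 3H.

First 3G:
Repeated addition: build up to 3G.
2G: tangent at (52, 54): λ = (3·52² + 52)/(2·54) ≡ 51/47. 47⁻¹ ≡ 13 (mod 61), so λ ≡ 51·13 ≡ 53.
  x = λ² - 52 - 52 = 2809 - 104 ≡ 21; y = λ·(52 - 21) - 54 ≡ 3. → (21, 3)
3G: (21, 3) + (52, 54). λ = (54 - 3)/(52 - 21) ≡ 51/31 mod 61. 31⁻¹ ≡ 2 (mod 61) since 31·2 = 62 ≡ 1, so λ ≡ 41.
  x = λ² - 21 - 52 = 1681 - 73 ≡ 22; y = λ·(21 - 22) - 3 ≡ 17. → (22, 17)
3G = (22, 17).
Next 3H:
Repeated addition: build up to 3H.
2H: tangent at (21, 3): λ = (3·21² + 52)/(2·3) ≡ 33/6. 6⁻¹ ≡ 51 (mod 61) since 6·51 = 306 ≡ 1, so λ ≡ 33·51 ≡ 36.
  x = λ² - 21 - 21 = 1296 - 42 ≡ 34; y = λ·(21 - 34) - 3 ≡ 17. → (34, 17)
3H: (34, 17) + (21, 3). λ = (3 - 17)/(21 - 34) ≡ 47/48 mod 61. 48⁻¹ ≡ 14 (mod 61), so λ ≡ 48.
  x = λ² - 34 - 21 = 2304 - 55 ≡ 53; y = λ·(34 - 53) - 17 ≡ 47. → (53, 47)
3H = (53, 47).
Finally 3G + 3H:
(22, 17) + (53, 47). λ = (47 - 17)/(53 - 22) ≡ 30/31 mod 61. 31⁻¹ ≡ 2 (mod 61), so λ ≡ 60.
  x = λ² - 22 - 53 = 3600 - 75 ≡ 48; y = λ·(22 - 48) - 17 ≡ 9. → (48, 9)

(48, 9)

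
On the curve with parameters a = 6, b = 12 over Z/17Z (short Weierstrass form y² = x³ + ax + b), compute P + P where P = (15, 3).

(13, 3)

tangent at (15, 3): λ = (3·15² + 6)/(2·3) ≡ 1/6. 6⁻¹ ≡ 3 (mod 17) since 6·3 = 18 ≡ 1, so λ ≡ 1·3 ≡ 3.
  x = λ² - 15 - 15 = 9 - 30 ≡ 13; y = λ·(15 - 13) - 3 ≡ 3. → (13, 3)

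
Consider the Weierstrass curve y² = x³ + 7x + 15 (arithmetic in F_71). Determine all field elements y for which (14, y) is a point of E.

x³ + 7x + 15 = 2857 ≡ 17 (mod 71).
17 is a non-residue mod 71; no y exists.

none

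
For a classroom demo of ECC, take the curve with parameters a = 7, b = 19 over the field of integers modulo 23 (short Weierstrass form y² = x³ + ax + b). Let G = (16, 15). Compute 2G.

(15, 7)

tangent at (16, 15): λ = (3·16² + 7)/(2·15) ≡ 16/7. 7⁻¹ ≡ 10 (mod 23), so λ ≡ 16·10 ≡ 22.
  x = λ² - 16 - 16 = 484 - 32 ≡ 15; y = λ·(16 - 15) - 15 ≡ 7. → (15, 7)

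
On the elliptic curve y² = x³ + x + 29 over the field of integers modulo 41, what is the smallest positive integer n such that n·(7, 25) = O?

12

2P: tangent at (7, 25): λ = (3·7² + 1)/(2·25) ≡ 25/9. 9⁻¹ ≡ 32 (mod 41), so λ ≡ 25·32 ≡ 21.
  x = λ² - 7 - 7 = 441 - 14 ≡ 17; y = λ·(7 - 17) - 25 ≡ 11. → (17, 11)
3P: (17, 11) + (7, 25). λ = (25 - 11)/(7 - 17) ≡ 14/31 mod 41. 31⁻¹ ≡ 4 (mod 41), so λ ≡ 15.
  x = λ² - 17 - 7 = 225 - 24 ≡ 37; y = λ·(17 - 37) - 11 ≡ 17. → (37, 17)
4P: (37, 17) + (7, 25). λ = (25 - 17)/(7 - 37) ≡ 8/11 mod 41. 11⁻¹ ≡ 15 (mod 41), so λ ≡ 38.
  x = λ² - 37 - 7 = 1444 - 44 ≡ 6; y = λ·(37 - 6) - 17 ≡ 13. → (6, 13)
5P: (6, 13) + (7, 25). λ = (25 - 13)/(7 - 6) ≡ 12/1 mod 41. 1⁻¹ ≡ 1 (mod 41), so λ ≡ 12.
  x = λ² - 6 - 7 = 144 - 13 ≡ 8; y = λ·(6 - 8) - 13 ≡ 4. → (8, 4)
6P: (8, 4) + (7, 25). λ = (25 - 4)/(7 - 8) ≡ 21/40 mod 41. 40⁻¹ ≡ 40 (mod 41), so λ ≡ 20.
  x = λ² - 8 - 7 = 400 - 15 ≡ 16; y = λ·(8 - 16) - 4 ≡ 0. → (16, 0)
7P: (16, 0) + (7, 25). λ = (25 - 0)/(7 - 16) ≡ 25/32 mod 41. 32⁻¹ ≡ 9 (mod 41), so λ ≡ 20.
  x = λ² - 16 - 7 = 400 - 23 ≡ 8; y = λ·(16 - 8) - 0 ≡ 37. → (8, 37)
8P: (8, 37) + (7, 25). λ = (25 - 37)/(7 - 8) ≡ 29/40 mod 41. 40⁻¹ ≡ 40 (mod 41), so λ ≡ 12.
  x = λ² - 8 - 7 = 144 - 15 ≡ 6; y = λ·(8 - 6) - 37 ≡ 28. → (6, 28)
9P: (6, 28) + (7, 25). λ = (25 - 28)/(7 - 6) ≡ 38/1 mod 41. 1⁻¹ ≡ 1 (mod 41), so λ ≡ 38.
  x = λ² - 6 - 7 = 1444 - 13 ≡ 37; y = λ·(6 - 37) - 28 ≡ 24. → (37, 24)
10P: (37, 24) + (7, 25). λ = (25 - 24)/(7 - 37) ≡ 1/11 mod 41. 11⁻¹ ≡ 15 (mod 41), so λ ≡ 15.
  x = λ² - 37 - 7 = 225 - 44 ≡ 17; y = λ·(37 - 17) - 24 ≡ 30. → (17, 30)
11P: (17, 30) + (7, 25). λ = (25 - 30)/(7 - 17) ≡ 36/31 mod 41. 31⁻¹ ≡ 4 (mod 41) since 31·4 = 124 ≡ 1, so λ ≡ 21.
  x = λ² - 17 - 7 = 441 - 24 ≡ 7; y = λ·(17 - 7) - 30 ≡ 16. → (7, 16)
12P: (7, 16) + (7, 25): same x and y₁ ≡ -y₂, so the sum is O.
12P = O, so the order is 12.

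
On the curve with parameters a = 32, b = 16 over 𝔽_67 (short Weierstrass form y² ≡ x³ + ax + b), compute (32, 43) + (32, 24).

O

The two points share x = 32 and their y-coordinates satisfy 43 + 24 ≡ 0 (mod 67), so they are inverses. Their sum is 𝒪.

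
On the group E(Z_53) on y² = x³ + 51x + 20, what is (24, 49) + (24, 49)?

(29, 36)

tangent at (24, 49): λ = (3·24² + 51)/(2·49) ≡ 30/45. 45⁻¹ ≡ 33 (mod 53), so λ ≡ 30·33 ≡ 36.
  x = λ² - 24 - 24 = 1296 - 48 ≡ 29; y = λ·(24 - 29) - 49 ≡ 36. → (29, 36)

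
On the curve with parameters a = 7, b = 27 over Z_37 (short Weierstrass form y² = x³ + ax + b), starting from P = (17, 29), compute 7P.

Double-and-add on 7 = (111)₂. Start with P = (17, 29) for the leading 1-bit.
double: tangent at (17, 29): λ = (3·17² + 7)/(2·29) ≡ 23/21. 21⁻¹ ≡ 30 (mod 37), so λ ≡ 23·30 ≡ 24.
  x = λ² - 17 - 17 = 576 - 34 ≡ 24; y = λ·(17 - 24) - 29 ≡ 25. → (24, 25)
add P: (24, 25) + (17, 29). λ = (29 - 25)/(17 - 24) ≡ 4/30 mod 37. 30⁻¹ ≡ 21 (mod 37) since 30·21 = 630 ≡ 1, so λ ≡ 10.
  x = λ² - 24 - 17 = 100 - 41 ≡ 22; y = λ·(24 - 22) - 25 ≡ 32. → (22, 32)
double: tangent at (22, 32): λ = (3·22² + 7)/(2·32) ≡ 16/27. 27⁻¹ ≡ 11 (mod 37), so λ ≡ 16·11 ≡ 28.
  x = λ² - 22 - 22 = 784 - 44 ≡ 0; y = λ·(22 - 0) - 32 ≡ 29. → (0, 29)
add P: (0, 29) + (17, 29). λ = (29 - 29)/(17 - 0) ≡ 0/17 mod 37. 17⁻¹ ≡ 24 (mod 37), so λ ≡ 0.
  x = λ² - 0 - 17 = 0 - 17 ≡ 20; y = λ·(0 - 20) - 29 ≡ 8. → (20, 8)

(20, 8)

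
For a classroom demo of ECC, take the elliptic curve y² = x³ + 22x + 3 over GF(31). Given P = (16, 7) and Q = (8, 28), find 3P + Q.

(7, 29)

First 3P:
Repeated addition: build up to 3P.
2P: tangent at (16, 7): λ = (3·16² + 22)/(2·7) ≡ 15/14. 14⁻¹ ≡ 20 (mod 31) since 14·20 = 280 ≡ 1, so λ ≡ 15·20 ≡ 21.
  x = λ² - 16 - 16 = 441 - 32 ≡ 6; y = λ·(16 - 6) - 7 ≡ 17. → (6, 17)
3P: (6, 17) + (16, 7). λ = (7 - 17)/(16 - 6) ≡ 21/10 mod 31. 10⁻¹ ≡ 28 (mod 31), so λ ≡ 30.
  x = λ² - 6 - 16 = 900 - 22 ≡ 10; y = λ·(6 - 10) - 17 ≡ 18. → (10, 18)
3P = (10, 18).
Finally 3P + Q:
(10, 18) + (8, 28). λ = (28 - 18)/(8 - 10) ≡ 10/29 mod 31. 29⁻¹ ≡ 15 (mod 31) since 29·15 = 435 ≡ 1, so λ ≡ 26.
  x = λ² - 10 - 8 = 676 - 18 ≡ 7; y = λ·(10 - 7) - 18 ≡ 29. → (7, 29)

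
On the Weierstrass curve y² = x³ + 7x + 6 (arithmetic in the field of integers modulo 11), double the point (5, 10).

(10, 8)

tangent at (5, 10): λ = (3·5² + 7)/(2·10) ≡ 5/9. 9⁻¹ ≡ 5 (mod 11), so λ ≡ 5·5 ≡ 3.
  x = λ² - 5 - 5 = 9 - 10 ≡ 10; y = λ·(5 - 10) - 10 ≡ 8. → (10, 8)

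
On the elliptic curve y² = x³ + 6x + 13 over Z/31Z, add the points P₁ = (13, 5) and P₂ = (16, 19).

(13, 5) + (16, 19). λ = (19 - 5)/(16 - 13) ≡ 14/3 mod 31. 3⁻¹ ≡ 21 (mod 31), so λ ≡ 15.
  x = λ² - 13 - 16 = 225 - 29 ≡ 10; y = λ·(13 - 10) - 5 ≡ 9. → (10, 9)

(10, 9)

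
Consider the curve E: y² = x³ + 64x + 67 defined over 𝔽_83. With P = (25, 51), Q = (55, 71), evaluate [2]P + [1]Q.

First 2P:
Repeated addition: build up to 2P.
2P: tangent at (25, 51): λ = (3·25² + 64)/(2·51) ≡ 30/19. 19⁻¹ ≡ 35 (mod 83), so λ ≡ 30·35 ≡ 54.
  x = λ² - 25 - 25 = 2916 - 50 ≡ 44; y = λ·(25 - 44) - 51 ≡ 2. → (44, 2)
2P = (44, 2).
Finally 2P + Q:
(44, 2) + (55, 71). λ = (71 - 2)/(55 - 44) ≡ 69/11 mod 83. 11⁻¹ ≡ 68 (mod 83) since 11·68 = 748 ≡ 1, so λ ≡ 44.
  x = λ² - 44 - 55 = 1936 - 99 ≡ 11; y = λ·(44 - 11) - 2 ≡ 39. → (11, 39)

(11, 39)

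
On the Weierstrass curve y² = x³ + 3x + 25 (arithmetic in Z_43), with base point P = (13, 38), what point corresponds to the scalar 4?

Double-and-add on 4 = (100)₂. Start with P = (13, 38) for the leading 1-bit.
double: tangent at (13, 38): λ = (3·13² + 3)/(2·38) ≡ 37/33. 33⁻¹ ≡ 30 (mod 43), so λ ≡ 37·30 ≡ 35.
  x = λ² - 13 - 13 = 1225 - 26 ≡ 38; y = λ·(13 - 38) - 38 ≡ 33. → (38, 33)
double: tangent at (38, 33): λ = (3·38² + 3)/(2·33) ≡ 35/23. 23⁻¹ ≡ 15 (mod 43), so λ ≡ 35·15 ≡ 9.
  x = λ² - 38 - 38 = 81 - 76 ≡ 5; y = λ·(38 - 5) - 33 ≡ 6. → (5, 6)

(5, 6)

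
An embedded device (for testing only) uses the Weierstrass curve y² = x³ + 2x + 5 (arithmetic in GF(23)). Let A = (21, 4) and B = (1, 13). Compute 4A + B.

First 4A:
Double-and-add on 4 = (100)₂. Start with A = (21, 4) for the leading 1-bit.
double: tangent at (21, 4): λ = (3·21² + 2)/(2·4) ≡ 14/8. 8⁻¹ ≡ 3 (mod 23), so λ ≡ 14·3 ≡ 19.
  x = λ² - 21 - 21 = 361 - 42 ≡ 20; y = λ·(21 - 20) - 4 ≡ 15. → (20, 15)
double: tangent at (20, 15): λ = (3·20² + 2)/(2·15) ≡ 6/7. 7⁻¹ ≡ 10 (mod 23) since 7·10 = 70 ≡ 1, so λ ≡ 6·10 ≡ 14.
  x = λ² - 20 - 20 = 196 - 40 ≡ 18; y = λ·(20 - 18) - 15 ≡ 13. → (18, 13)
4A = (18, 13).
Finally 4A + B:
(18, 13) + (1, 13). λ = (13 - 13)/(1 - 18) ≡ 0/6 mod 23. 6⁻¹ ≡ 4 (mod 23) since 6·4 = 24 ≡ 1, so λ ≡ 0.
  x = λ² - 18 - 1 = 0 - 19 ≡ 4; y = λ·(18 - 4) - 13 ≡ 10. → (4, 10)

(4, 10)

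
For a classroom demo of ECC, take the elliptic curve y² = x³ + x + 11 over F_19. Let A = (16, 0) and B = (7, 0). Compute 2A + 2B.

O

First 2A:
Repeated addition: build up to 2A.
2A: (16, 0) + (16, 0): same x and y₁ ≡ -y₂, so the sum is the point at infinity.
2A = the point at infinity.
Next 2B:
Repeated addition: build up to 2B.
2B: (7, 0) + (7, 0): same x and y₁ ≡ -y₂, so the sum is the point at infinity.
2B = the point at infinity.
Finally 2A + 2B:
the point at infinity + the point at infinity = the point at infinity (identity).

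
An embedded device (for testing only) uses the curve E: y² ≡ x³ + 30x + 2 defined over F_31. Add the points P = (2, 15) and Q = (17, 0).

(2, 15) + (17, 0). λ = (0 - 15)/(17 - 2) ≡ 16/15 mod 31. 15⁻¹ ≡ 29 (mod 31), so λ ≡ 30.
  x = λ² - 2 - 17 = 900 - 19 ≡ 13; y = λ·(2 - 13) - 15 ≡ 27. → (13, 27)

(13, 27)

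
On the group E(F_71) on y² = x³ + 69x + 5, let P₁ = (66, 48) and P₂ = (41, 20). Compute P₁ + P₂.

(66, 48) + (41, 20). λ = (20 - 48)/(41 - 66) ≡ 43/46 mod 71. 46⁻¹ ≡ 17 (mod 71), so λ ≡ 21.
  x = λ² - 66 - 41 = 441 - 107 ≡ 50; y = λ·(66 - 50) - 48 ≡ 4. → (50, 4)

(50, 4)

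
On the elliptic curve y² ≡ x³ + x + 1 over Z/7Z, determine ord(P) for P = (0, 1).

5

2P: tangent at (0, 1): λ = (3·0² + 1)/(2·1) ≡ 1/2. 2⁻¹ ≡ 4 (mod 7), so λ ≡ 1·4 ≡ 4.
  x = λ² - 0 - 0 = 16 - 0 ≡ 2; y = λ·(0 - 2) - 1 ≡ 5. → (2, 5)
3P: (2, 5) + (0, 1). λ = (1 - 5)/(0 - 2) ≡ 3/5 mod 7. 5⁻¹ ≡ 3 (mod 7), so λ ≡ 2.
  x = λ² - 2 - 0 = 4 - 2 ≡ 2; y = λ·(2 - 2) - 5 ≡ 2. → (2, 2)
4P: (2, 2) + (0, 1). λ = (1 - 2)/(0 - 2) ≡ 6/5 mod 7. 5⁻¹ ≡ 3 (mod 7) since 5·3 = 15 ≡ 1, so λ ≡ 4.
  x = λ² - 2 - 0 = 16 - 2 ≡ 0; y = λ·(2 - 0) - 2 ≡ 6. → (0, 6)
5P: (0, 6) + (0, 1): same x and y₁ ≡ -y₂, so the sum is O.
5P = O, so the order is 5.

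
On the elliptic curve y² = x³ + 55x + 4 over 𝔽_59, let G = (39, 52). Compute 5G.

(41, 47)

Repeated addition: build up to 5G.
2G: tangent at (39, 52): λ = (3·39² + 55)/(2·52) ≡ 16/45. 45⁻¹ ≡ 21 (mod 59) since 45·21 = 945 ≡ 1, so λ ≡ 16·21 ≡ 41.
  x = λ² - 39 - 39 = 1681 - 78 ≡ 10; y = λ·(39 - 10) - 52 ≡ 16. → (10, 16)
3G: (10, 16) + (39, 52). λ = (52 - 16)/(39 - 10) ≡ 36/29 mod 59. 29⁻¹ ≡ 57 (mod 59) since 29·57 = 1653 ≡ 1, so λ ≡ 46.
  x = λ² - 10 - 39 = 2116 - 49 ≡ 2; y = λ·(10 - 2) - 16 ≡ 57. → (2, 57)
4G: (2, 57) + (39, 52). λ = (52 - 57)/(39 - 2) ≡ 54/37 mod 59. 37⁻¹ ≡ 8 (mod 59), so λ ≡ 19.
  x = λ² - 2 - 39 = 361 - 41 ≡ 25; y = λ·(2 - 25) - 57 ≡ 37. → (25, 37)
5G: (25, 37) + (39, 52). λ = (52 - 37)/(39 - 25) ≡ 15/14 mod 59. 14⁻¹ ≡ 38 (mod 59), so λ ≡ 39.
  x = λ² - 25 - 39 = 1521 - 64 ≡ 41; y = λ·(25 - 41) - 37 ≡ 47. → (41, 47)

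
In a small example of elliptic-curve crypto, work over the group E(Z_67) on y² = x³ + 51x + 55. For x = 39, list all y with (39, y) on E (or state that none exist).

x³ + 51x + 55 = 61363 ≡ 58 (mod 67).
58 is a non-residue mod 67; no y exists.

none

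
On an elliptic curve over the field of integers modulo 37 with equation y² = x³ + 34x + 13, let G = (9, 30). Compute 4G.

Repeated addition: build up to 4G.
2G: tangent at (9, 30): λ = (3·9² + 34)/(2·30) ≡ 18/23. 23⁻¹ ≡ 29 (mod 37), so λ ≡ 18·29 ≡ 4.
  x = λ² - 9 - 9 = 16 - 18 ≡ 35; y = λ·(9 - 35) - 30 ≡ 14. → (35, 14)
3G: (35, 14) + (9, 30). λ = (30 - 14)/(9 - 35) ≡ 16/11 mod 37. 11⁻¹ ≡ 27 (mod 37), so λ ≡ 25.
  x = λ² - 35 - 9 = 625 - 44 ≡ 26; y = λ·(35 - 26) - 14 ≡ 26. → (26, 26)
4G: (26, 26) + (9, 30). λ = (30 - 26)/(9 - 26) ≡ 4/20 mod 37. 20⁻¹ ≡ 13 (mod 37) since 20·13 = 260 ≡ 1, so λ ≡ 15.
  x = λ² - 26 - 9 = 225 - 35 ≡ 5; y = λ·(26 - 5) - 26 ≡ 30. → (5, 30)

(5, 30)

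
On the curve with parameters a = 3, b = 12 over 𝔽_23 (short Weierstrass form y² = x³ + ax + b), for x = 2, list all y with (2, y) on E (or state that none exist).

7, 16

x³ + 3x + 12 = 26 ≡ 3 (mod 23).
Square roots of 3 mod 23: 7 and 16 (since 7² = 49 ≡ 3).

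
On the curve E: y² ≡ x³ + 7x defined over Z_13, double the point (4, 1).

tangent at (4, 1): λ = (3·4² + 7)/(2·1) ≡ 3/2. 2⁻¹ ≡ 7 (mod 13), so λ ≡ 3·7 ≡ 8.
  x = λ² - 4 - 4 = 64 - 8 ≡ 4; y = λ·(4 - 4) - 1 ≡ 12. → (4, 12)

(4, 12)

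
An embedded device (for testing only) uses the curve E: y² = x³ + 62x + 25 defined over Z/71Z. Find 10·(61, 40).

Write P = (61, 40).
Repeated addition: build up to 10P.
2P: tangent at (61, 40): λ = (3·61² + 62)/(2·40) ≡ 7/9. 9⁻¹ ≡ 8 (mod 71) since 9·8 = 72 ≡ 1, so λ ≡ 7·8 ≡ 56.
  x = λ² - 61 - 61 = 3136 - 122 ≡ 32; y = λ·(61 - 32) - 40 ≡ 22. → (32, 22)
3P: (32, 22) + (61, 40). λ = (40 - 22)/(61 - 32) ≡ 18/29 mod 71. 29⁻¹ ≡ 49 (mod 71), so λ ≡ 30.
  x = λ² - 32 - 61 = 900 - 93 ≡ 26; y = λ·(32 - 26) - 22 ≡ 16. → (26, 16)
4P: (26, 16) + (61, 40). λ = (40 - 16)/(61 - 26) ≡ 24/35 mod 71. 35⁻¹ ≡ 69 (mod 71), so λ ≡ 23.
  x = λ² - 26 - 61 = 529 - 87 ≡ 16; y = λ·(26 - 16) - 16 ≡ 1. → (16, 1)
5P: (16, 1) + (61, 40). λ = (40 - 1)/(61 - 16) ≡ 39/45 mod 71. 45⁻¹ ≡ 30 (mod 71) since 45·30 = 1350 ≡ 1, so λ ≡ 34.
  x = λ² - 16 - 61 = 1156 - 77 ≡ 14; y = λ·(16 - 14) - 1 ≡ 67. → (14, 67)
6P: (14, 67) + (61, 40). λ = (40 - 67)/(61 - 14) ≡ 44/47 mod 71. 47⁻¹ ≡ 68 (mod 71) since 47·68 = 3196 ≡ 1, so λ ≡ 10.
  x = λ² - 14 - 61 = 100 - 75 ≡ 25; y = λ·(14 - 25) - 67 ≡ 36. → (25, 36)
7P: (25, 36) + (61, 40). λ = (40 - 36)/(61 - 25) ≡ 4/36 mod 71. 36⁻¹ ≡ 2 (mod 71), so λ ≡ 8.
  x = λ² - 25 - 61 = 64 - 86 ≡ 49; y = λ·(25 - 49) - 36 ≡ 56. → (49, 56)
8P: (49, 56) + (61, 40). λ = (40 - 56)/(61 - 49) ≡ 55/12 mod 71. 12⁻¹ ≡ 6 (mod 71), so λ ≡ 46.
  x = λ² - 49 - 61 = 2116 - 110 ≡ 18; y = λ·(49 - 18) - 56 ≡ 21. → (18, 21)
9P: (18, 21) + (61, 40). λ = (40 - 21)/(61 - 18) ≡ 19/43 mod 71. 43⁻¹ ≡ 38 (mod 71), so λ ≡ 12.
  x = λ² - 18 - 61 = 144 - 79 ≡ 65; y = λ·(18 - 65) - 21 ≡ 54. → (65, 54)
10P: (65, 54) + (61, 40). λ = (40 - 54)/(61 - 65) ≡ 57/67 mod 71. 67⁻¹ ≡ 53 (mod 71), so λ ≡ 39.
  x = λ² - 65 - 61 = 1521 - 126 ≡ 46; y = λ·(65 - 46) - 54 ≡ 48. → (46, 48)

(46, 48)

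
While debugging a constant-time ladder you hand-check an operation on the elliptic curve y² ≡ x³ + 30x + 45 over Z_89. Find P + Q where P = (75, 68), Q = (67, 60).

(75, 68) + (67, 60). λ = (60 - 68)/(67 - 75) ≡ 81/81 mod 89. 81⁻¹ ≡ 11 (mod 89) since 81·11 = 891 ≡ 1, so λ ≡ 1.
  x = λ² - 75 - 67 = 1 - 142 ≡ 37; y = λ·(75 - 37) - 68 ≡ 59. → (37, 59)

(37, 59)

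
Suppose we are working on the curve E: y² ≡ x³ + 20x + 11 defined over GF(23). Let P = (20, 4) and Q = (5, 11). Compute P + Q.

(20, 4) + (5, 11). λ = (11 - 4)/(5 - 20) ≡ 7/8 mod 23. 8⁻¹ ≡ 3 (mod 23), so λ ≡ 21.
  x = λ² - 20 - 5 = 441 - 25 ≡ 2; y = λ·(20 - 2) - 4 ≡ 6. → (2, 6)

(2, 6)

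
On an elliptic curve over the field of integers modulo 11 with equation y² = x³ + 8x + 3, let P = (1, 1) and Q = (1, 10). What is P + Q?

O

The two points share x = 1 and their y-coordinates satisfy 1 + 10 ≡ 0 (mod 11), so they are inverses. Their sum is O.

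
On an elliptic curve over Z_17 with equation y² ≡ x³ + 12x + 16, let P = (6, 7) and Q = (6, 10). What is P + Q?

The two points share x = 6 and their y-coordinates satisfy 7 + 10 ≡ 0 (mod 17), so they are inverses. Their sum is ∞.

O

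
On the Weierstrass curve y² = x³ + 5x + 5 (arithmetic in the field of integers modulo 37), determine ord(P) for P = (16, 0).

2

2P: (16, 0) + (16, 0): same x and y₁ ≡ -y₂, so the sum is O.
2P = O, so the order is 2.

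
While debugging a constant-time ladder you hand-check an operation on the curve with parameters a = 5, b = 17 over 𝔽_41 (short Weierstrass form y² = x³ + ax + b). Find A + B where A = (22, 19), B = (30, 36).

(39, 32)

(22, 19) + (30, 36). λ = (36 - 19)/(30 - 22) ≡ 17/8 mod 41. 8⁻¹ ≡ 36 (mod 41) since 8·36 = 288 ≡ 1, so λ ≡ 38.
  x = λ² - 22 - 30 = 1444 - 52 ≡ 39; y = λ·(22 - 39) - 19 ≡ 32. → (39, 32)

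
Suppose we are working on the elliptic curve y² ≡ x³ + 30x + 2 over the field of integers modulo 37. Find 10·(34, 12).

(16, 8)

Write G = (34, 12).
Double-and-add on 10 = (1010)₂. Start with G = (34, 12) for the leading 1-bit.
double: tangent at (34, 12): λ = (3·34² + 30)/(2·12) ≡ 20/24. 24⁻¹ ≡ 17 (mod 37), so λ ≡ 20·17 ≡ 7.
  x = λ² - 34 - 34 = 49 - 68 ≡ 18; y = λ·(34 - 18) - 12 ≡ 26. → (18, 26)
double: tangent at (18, 26): λ = (3·18² + 30)/(2·26) ≡ 3/15. 15⁻¹ ≡ 5 (mod 37), so λ ≡ 3·5 ≡ 15.
  x = λ² - 18 - 18 = 225 - 36 ≡ 4; y = λ·(18 - 4) - 26 ≡ 36. → (4, 36)
add G: (4, 36) + (34, 12). λ = (12 - 36)/(34 - 4) ≡ 13/30 mod 37. 30⁻¹ ≡ 21 (mod 37), so λ ≡ 14.
  x = λ² - 4 - 34 = 196 - 38 ≡ 10; y = λ·(4 - 10) - 36 ≡ 28. → (10, 28)
double: tangent at (10, 28): λ = (3·10² + 30)/(2·28) ≡ 34/19. 19⁻¹ ≡ 2 (mod 37), so λ ≡ 34·2 ≡ 31.
  x = λ² - 10 - 10 = 961 - 20 ≡ 16; y = λ·(10 - 16) - 28 ≡ 8. → (16, 8)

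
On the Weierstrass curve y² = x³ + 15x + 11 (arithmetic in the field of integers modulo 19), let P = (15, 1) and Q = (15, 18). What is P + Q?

O

The two points share x = 15 and their y-coordinates satisfy 1 + 18 ≡ 0 (mod 19), so they are inverses. Their sum is O.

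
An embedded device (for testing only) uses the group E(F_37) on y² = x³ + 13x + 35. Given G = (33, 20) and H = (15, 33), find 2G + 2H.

First 2G:
Repeated addition: build up to 2G.
2G: tangent at (33, 20): λ = (3·33² + 13)/(2·20) ≡ 24/3. 3⁻¹ ≡ 25 (mod 37), so λ ≡ 24·25 ≡ 8.
  x = λ² - 33 - 33 = 64 - 66 ≡ 35; y = λ·(33 - 35) - 20 ≡ 1. → (35, 1)
2G = (35, 1).
Next 2H:
Repeated addition: build up to 2H.
2H: tangent at (15, 33): λ = (3·15² + 13)/(2·33) ≡ 22/29. 29⁻¹ ≡ 23 (mod 37), so λ ≡ 22·23 ≡ 25.
  x = λ² - 15 - 15 = 625 - 30 ≡ 3; y = λ·(15 - 3) - 33 ≡ 8. → (3, 8)
2H = (3, 8).
Finally 2G + 2H:
(35, 1) + (3, 8). λ = (8 - 1)/(3 - 35) ≡ 7/5 mod 37. 5⁻¹ ≡ 15 (mod 37) since 5·15 = 75 ≡ 1, so λ ≡ 31.
  x = λ² - 35 - 3 = 961 - 38 ≡ 35; y = λ·(35 - 35) - 1 ≡ 36. → (35, 36)

(35, 36)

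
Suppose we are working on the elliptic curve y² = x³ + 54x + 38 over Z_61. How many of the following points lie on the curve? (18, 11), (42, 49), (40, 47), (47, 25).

3

(18, 11): 11² ≡ 60, rhs ≡ 10 → off.
(42, 49): 49² ≡ 22, rhs ≡ 22 → on.
(40, 47): 47² ≡ 13, rhs ≡ 13 → on.
(47, 25): 25² ≡ 15, rhs ≡ 15 → on.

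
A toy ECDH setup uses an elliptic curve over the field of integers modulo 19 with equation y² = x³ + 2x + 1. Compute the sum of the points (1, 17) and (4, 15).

(1, 17) + (4, 15). λ = (15 - 17)/(4 - 1) ≡ 17/3 mod 19. 3⁻¹ ≡ 13 (mod 19) since 3·13 = 39 ≡ 1, so λ ≡ 12.
  x = λ² - 1 - 4 = 144 - 5 ≡ 6; y = λ·(1 - 6) - 17 ≡ 18. → (6, 18)

(6, 18)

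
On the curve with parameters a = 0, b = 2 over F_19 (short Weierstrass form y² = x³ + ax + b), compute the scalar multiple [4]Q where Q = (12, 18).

(8, 1)

Repeated addition: build up to 4Q.
2Q: tangent at (12, 18): λ = (3·12² + 0)/(2·18) ≡ 14/17. 17⁻¹ ≡ 9 (mod 19), so λ ≡ 14·9 ≡ 12.
  x = λ² - 12 - 12 = 144 - 24 ≡ 6; y = λ·(12 - 6) - 18 ≡ 16. → (6, 16)
3Q: (6, 16) + (12, 18). λ = (18 - 16)/(12 - 6) ≡ 2/6 mod 19. 6⁻¹ ≡ 16 (mod 19) since 6·16 = 96 ≡ 1, so λ ≡ 13.
  x = λ² - 6 - 12 = 169 - 18 ≡ 18; y = λ·(6 - 18) - 16 ≡ 18. → (18, 18)
4Q: (18, 18) + (12, 18). λ = (18 - 18)/(12 - 18) ≡ 0/13 mod 19. 13⁻¹ ≡ 3 (mod 19), so λ ≡ 0.
  x = λ² - 18 - 12 = 0 - 30 ≡ 8; y = λ·(18 - 8) - 18 ≡ 1. → (8, 1)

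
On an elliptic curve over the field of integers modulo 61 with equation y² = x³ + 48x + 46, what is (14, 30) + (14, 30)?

tangent at (14, 30): λ = (3·14² + 48)/(2·30) ≡ 26/60. 60⁻¹ ≡ 60 (mod 61) since 60·60 = 3600 ≡ 1, so λ ≡ 26·60 ≡ 35.
  x = λ² - 14 - 14 = 1225 - 28 ≡ 38; y = λ·(14 - 38) - 30 ≡ 45. → (38, 45)

(38, 45)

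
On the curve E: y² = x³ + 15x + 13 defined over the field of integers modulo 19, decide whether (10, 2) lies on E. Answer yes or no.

yes

y² = 2² ≡ 4; x³ + 15x + 13 = 1163 ≡ 4 (mod 19). 4 = 4.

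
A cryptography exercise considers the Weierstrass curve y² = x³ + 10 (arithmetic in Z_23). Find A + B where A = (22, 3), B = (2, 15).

(15, 2)

(22, 3) + (2, 15). λ = (15 - 3)/(2 - 22) ≡ 12/3 mod 23. 3⁻¹ ≡ 8 (mod 23) since 3·8 = 24 ≡ 1, so λ ≡ 4.
  x = λ² - 22 - 2 = 16 - 24 ≡ 15; y = λ·(22 - 15) - 3 ≡ 2. → (15, 2)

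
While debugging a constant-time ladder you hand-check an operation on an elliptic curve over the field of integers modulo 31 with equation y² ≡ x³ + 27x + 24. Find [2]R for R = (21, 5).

tangent at (21, 5): λ = (3·21² + 27)/(2·5) ≡ 17/10. 10⁻¹ ≡ 28 (mod 31) since 10·28 = 280 ≡ 1, so λ ≡ 17·28 ≡ 11.
  x = λ² - 21 - 21 = 121 - 42 ≡ 17; y = λ·(21 - 17) - 5 ≡ 8. → (17, 8)

(17, 8)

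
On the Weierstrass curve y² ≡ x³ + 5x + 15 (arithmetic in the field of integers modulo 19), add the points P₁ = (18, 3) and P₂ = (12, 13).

(15, 11)

(18, 3) + (12, 13). λ = (13 - 3)/(12 - 18) ≡ 10/13 mod 19. 13⁻¹ ≡ 3 (mod 19) since 13·3 = 39 ≡ 1, so λ ≡ 11.
  x = λ² - 18 - 12 = 121 - 30 ≡ 15; y = λ·(18 - 15) - 3 ≡ 11. → (15, 11)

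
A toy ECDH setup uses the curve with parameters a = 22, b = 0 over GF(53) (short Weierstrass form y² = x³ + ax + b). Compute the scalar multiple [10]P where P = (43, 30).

(17, 27)

Double-and-add on 10 = (1010)₂. Start with P = (43, 30) for the leading 1-bit.
double: tangent at (43, 30): λ = (3·43² + 22)/(2·30) ≡ 4/7. 7⁻¹ ≡ 38 (mod 53), so λ ≡ 4·38 ≡ 46.
  x = λ² - 43 - 43 = 2116 - 86 ≡ 16; y = λ·(43 - 16) - 30 ≡ 46. → (16, 46)
double: tangent at (16, 46): λ = (3·16² + 22)/(2·46) ≡ 48/39. 39⁻¹ ≡ 34 (mod 53) since 39·34 = 1326 ≡ 1, so λ ≡ 48·34 ≡ 42.
  x = λ² - 16 - 16 = 1764 - 32 ≡ 36; y = λ·(16 - 36) - 46 ≡ 15. → (36, 15)
add P: (36, 15) + (43, 30). λ = (30 - 15)/(43 - 36) ≡ 15/7 mod 53. 7⁻¹ ≡ 38 (mod 53), so λ ≡ 40.
  x = λ² - 36 - 43 = 1600 - 79 ≡ 37; y = λ·(36 - 37) - 15 ≡ 51. → (37, 51)
double: tangent at (37, 51): λ = (3·37² + 22)/(2·51) ≡ 48/49. 49⁻¹ ≡ 13 (mod 53) since 49·13 = 637 ≡ 1, so λ ≡ 48·13 ≡ 41.
  x = λ² - 37 - 37 = 1681 - 74 ≡ 17; y = λ·(37 - 17) - 51 ≡ 27. → (17, 27)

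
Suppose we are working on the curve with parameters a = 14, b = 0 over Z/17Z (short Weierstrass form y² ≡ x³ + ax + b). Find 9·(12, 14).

(10, 1)

Write P = (12, 14).
Repeated addition: build up to 9P.
2P: tangent at (12, 14): λ = (3·12² + 14)/(2·14) ≡ 4/11. 11⁻¹ ≡ 14 (mod 17) since 11·14 = 154 ≡ 1, so λ ≡ 4·14 ≡ 5.
  x = λ² - 12 - 12 = 25 - 24 ≡ 1; y = λ·(12 - 1) - 14 ≡ 7. → (1, 7)
3P: (1, 7) + (12, 14). λ = (14 - 7)/(12 - 1) ≡ 7/11 mod 17. 11⁻¹ ≡ 14 (mod 17) since 11·14 = 154 ≡ 1, so λ ≡ 13.
  x = λ² - 1 - 12 = 169 - 13 ≡ 3; y = λ·(1 - 3) - 7 ≡ 1. → (3, 1)
4P: (3, 1) + (12, 14). λ = (14 - 1)/(12 - 3) ≡ 13/9 mod 17. 9⁻¹ ≡ 2 (mod 17), so λ ≡ 9.
  x = λ² - 3 - 12 = 81 - 15 ≡ 15; y = λ·(3 - 15) - 1 ≡ 10. → (15, 10)
5P: (15, 10) + (12, 14). λ = (14 - 10)/(12 - 15) ≡ 4/14 mod 17. 14⁻¹ ≡ 11 (mod 17), so λ ≡ 10.
  x = λ² - 15 - 12 = 100 - 27 ≡ 5; y = λ·(15 - 5) - 10 ≡ 5. → (5, 5)
6P: (5, 5) + (12, 14). λ = (14 - 5)/(12 - 5) ≡ 9/7 mod 17. 7⁻¹ ≡ 5 (mod 17), so λ ≡ 11.
  x = λ² - 5 - 12 = 121 - 17 ≡ 2; y = λ·(5 - 2) - 5 ≡ 11. → (2, 11)
7P: (2, 11) + (12, 14). λ = (14 - 11)/(12 - 2) ≡ 3/10 mod 17. 10⁻¹ ≡ 12 (mod 17), so λ ≡ 2.
  x = λ² - 2 - 12 = 4 - 14 ≡ 7; y = λ·(2 - 7) - 11 ≡ 13. → (7, 13)
8P: (7, 13) + (12, 14). λ = (14 - 13)/(12 - 7) ≡ 1/5 mod 17. 5⁻¹ ≡ 7 (mod 17) since 5·7 = 35 ≡ 1, so λ ≡ 7.
  x = λ² - 7 - 12 = 49 - 19 ≡ 13; y = λ·(7 - 13) - 13 ≡ 13. → (13, 13)
9P: (13, 13) + (12, 14). λ = (14 - 13)/(12 - 13) ≡ 1/16 mod 17. 16⁻¹ ≡ 16 (mod 17), so λ ≡ 16.
  x = λ² - 13 - 12 = 256 - 25 ≡ 10; y = λ·(13 - 10) - 13 ≡ 1. → (10, 1)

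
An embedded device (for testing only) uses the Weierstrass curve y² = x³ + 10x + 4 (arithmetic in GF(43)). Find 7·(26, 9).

Write G = (26, 9).
Repeated addition: build up to 7G.
2G: tangent at (26, 9): λ = (3·26² + 10)/(2·9) ≡ 17/18. 18⁻¹ ≡ 12 (mod 43), so λ ≡ 17·12 ≡ 32.
  x = λ² - 26 - 26 = 1024 - 52 ≡ 26; y = λ·(26 - 26) - 9 ≡ 34. → (26, 34)
3G: (26, 34) + (26, 9): same x and y₁ ≡ -y₂, so the sum is the point at infinity.
4G: the point at infinity + (26, 9) = (26, 9) (identity).
5G: tangent at (26, 9): λ = (3·26² + 10)/(2·9) ≡ 17/18. 18⁻¹ ≡ 12 (mod 43), so λ ≡ 17·12 ≡ 32.
  x = λ² - 26 - 26 = 1024 - 52 ≡ 26; y = λ·(26 - 26) - 9 ≡ 34. → (26, 34)
6G: (26, 34) + (26, 9): same x and y₁ ≡ -y₂, so the sum is the point at infinity.
7G: the point at infinity + (26, 9) = (26, 9) (identity).

(26, 9)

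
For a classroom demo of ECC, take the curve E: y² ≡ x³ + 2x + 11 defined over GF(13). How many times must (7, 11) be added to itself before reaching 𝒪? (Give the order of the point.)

5

2P: tangent at (7, 11): λ = (3·7² + 2)/(2·11) ≡ 6/9. 9⁻¹ ≡ 3 (mod 13), so λ ≡ 6·3 ≡ 5.
  x = λ² - 7 - 7 = 25 - 14 ≡ 11; y = λ·(7 - 11) - 11 ≡ 8. → (11, 8)
3P: (11, 8) + (7, 11). λ = (11 - 8)/(7 - 11) ≡ 3/9 mod 13. 9⁻¹ ≡ 3 (mod 13), so λ ≡ 9.
  x = λ² - 11 - 7 = 81 - 18 ≡ 11; y = λ·(11 - 11) - 8 ≡ 5. → (11, 5)
4P: (11, 5) + (7, 11). λ = (11 - 5)/(7 - 11) ≡ 6/9 mod 13. 9⁻¹ ≡ 3 (mod 13), so λ ≡ 5.
  x = λ² - 11 - 7 = 25 - 18 ≡ 7; y = λ·(11 - 7) - 5 ≡ 2. → (7, 2)
5P: (7, 2) + (7, 11): same x and y₁ ≡ -y₂, so the sum is 𝒪.
5P = 𝒪, so the order is 5.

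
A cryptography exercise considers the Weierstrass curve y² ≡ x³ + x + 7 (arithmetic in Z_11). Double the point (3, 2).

(10, 4)

tangent at (3, 2): λ = (3·3² + 1)/(2·2) ≡ 6/4. 4⁻¹ ≡ 3 (mod 11) since 4·3 = 12 ≡ 1, so λ ≡ 6·3 ≡ 7.
  x = λ² - 3 - 3 = 49 - 6 ≡ 10; y = λ·(3 - 10) - 2 ≡ 4. → (10, 4)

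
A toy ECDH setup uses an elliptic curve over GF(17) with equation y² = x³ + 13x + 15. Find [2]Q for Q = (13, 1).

tangent at (13, 1): λ = (3·13² + 13)/(2·1) ≡ 10/2. 2⁻¹ ≡ 9 (mod 17) since 2·9 = 18 ≡ 1, so λ ≡ 10·9 ≡ 5.
  x = λ² - 13 - 13 = 25 - 26 ≡ 16; y = λ·(13 - 16) - 1 ≡ 1. → (16, 1)

(16, 1)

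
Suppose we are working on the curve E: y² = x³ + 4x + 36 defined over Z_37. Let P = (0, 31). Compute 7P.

Repeated addition: build up to 7P.
2P: tangent at (0, 31): λ = (3·0² + 4)/(2·31) ≡ 4/25. 25⁻¹ ≡ 3 (mod 37), so λ ≡ 4·3 ≡ 12.
  x = λ² - 0 - 0 = 144 - 0 ≡ 33; y = λ·(0 - 33) - 31 ≡ 17. → (33, 17)
3P: (33, 17) + (0, 31). λ = (31 - 17)/(0 - 33) ≡ 14/4 mod 37. 4⁻¹ ≡ 28 (mod 37), so λ ≡ 22.
  x = λ² - 33 - 0 = 484 - 33 ≡ 7; y = λ·(33 - 7) - 17 ≡ 0. → (7, 0)
4P: (7, 0) + (0, 31). λ = (31 - 0)/(0 - 7) ≡ 31/30 mod 37. 30⁻¹ ≡ 21 (mod 37), so λ ≡ 22.
  x = λ² - 7 - 0 = 484 - 7 ≡ 33; y = λ·(7 - 33) - 0 ≡ 20. → (33, 20)
5P: (33, 20) + (0, 31). λ = (31 - 20)/(0 - 33) ≡ 11/4 mod 37. 4⁻¹ ≡ 28 (mod 37), so λ ≡ 12.
  x = λ² - 33 - 0 = 144 - 33 ≡ 0; y = λ·(33 - 0) - 20 ≡ 6. → (0, 6)
6P: (0, 6) + (0, 31): same x and y₁ ≡ -y₂, so the sum is the point at infinity.
7P: the point at infinity + (0, 31) = (0, 31) (identity).

(0, 31)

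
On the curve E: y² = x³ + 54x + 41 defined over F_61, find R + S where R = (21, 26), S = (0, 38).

(59, 48)

(21, 26) + (0, 38). λ = (38 - 26)/(0 - 21) ≡ 12/40 mod 61. 40⁻¹ ≡ 29 (mod 61) since 40·29 = 1160 ≡ 1, so λ ≡ 43.
  x = λ² - 21 - 0 = 1849 - 21 ≡ 59; y = λ·(21 - 59) - 26 ≡ 48. → (59, 48)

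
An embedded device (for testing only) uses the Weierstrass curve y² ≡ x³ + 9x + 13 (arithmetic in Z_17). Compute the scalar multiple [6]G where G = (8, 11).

Double-and-add on 6 = (110)₂. Start with G = (8, 11) for the leading 1-bit.
double: tangent at (8, 11): λ = (3·8² + 9)/(2·11) ≡ 14/5. 5⁻¹ ≡ 7 (mod 17) since 5·7 = 35 ≡ 1, so λ ≡ 14·7 ≡ 13.
  x = λ² - 8 - 8 = 169 - 16 ≡ 0; y = λ·(8 - 0) - 11 ≡ 8. → (0, 8)
add G: (0, 8) + (8, 11). λ = (11 - 8)/(8 - 0) ≡ 3/8 mod 17. 8⁻¹ ≡ 15 (mod 17) since 8·15 = 120 ≡ 1, so λ ≡ 11.
  x = λ² - 0 - 8 = 121 - 8 ≡ 11; y = λ·(0 - 11) - 8 ≡ 7. → (11, 7)
double: tangent at (11, 7): λ = (3·11² + 9)/(2·7) ≡ 15/14. 14⁻¹ ≡ 11 (mod 17) since 14·11 = 154 ≡ 1, so λ ≡ 15·11 ≡ 12.
  x = λ² - 11 - 11 = 144 - 22 ≡ 3; y = λ·(11 - 3) - 7 ≡ 4. → (3, 4)

(3, 4)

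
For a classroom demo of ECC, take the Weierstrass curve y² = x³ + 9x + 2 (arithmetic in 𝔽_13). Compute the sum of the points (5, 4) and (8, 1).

(1, 5)

(5, 4) + (8, 1). λ = (1 - 4)/(8 - 5) ≡ 10/3 mod 13. 3⁻¹ ≡ 9 (mod 13), so λ ≡ 12.
  x = λ² - 5 - 8 = 144 - 13 ≡ 1; y = λ·(5 - 1) - 4 ≡ 5. → (1, 5)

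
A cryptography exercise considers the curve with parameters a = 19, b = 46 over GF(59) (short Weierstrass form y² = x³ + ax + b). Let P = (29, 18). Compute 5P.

(4, 3)

Repeated addition: build up to 5P.
2P: tangent at (29, 18): λ = (3·29² + 19)/(2·18) ≡ 5/36. 36⁻¹ ≡ 41 (mod 59) since 36·41 = 1476 ≡ 1, so λ ≡ 5·41 ≡ 28.
  x = λ² - 29 - 29 = 784 - 58 ≡ 18; y = λ·(29 - 18) - 18 ≡ 54. → (18, 54)
3P: (18, 54) + (29, 18). λ = (18 - 54)/(29 - 18) ≡ 23/11 mod 59. 11⁻¹ ≡ 43 (mod 59) since 11·43 = 473 ≡ 1, so λ ≡ 45.
  x = λ² - 18 - 29 = 2025 - 47 ≡ 31; y = λ·(18 - 31) - 54 ≡ 10. → (31, 10)
4P: (31, 10) + (29, 18). λ = (18 - 10)/(29 - 31) ≡ 8/57 mod 59. 57⁻¹ ≡ 29 (mod 59), so λ ≡ 55.
  x = λ² - 31 - 29 = 3025 - 60 ≡ 15; y = λ·(31 - 15) - 10 ≡ 44. → (15, 44)
5P: (15, 44) + (29, 18). λ = (18 - 44)/(29 - 15) ≡ 33/14 mod 59. 14⁻¹ ≡ 38 (mod 59), so λ ≡ 15.
  x = λ² - 15 - 29 = 225 - 44 ≡ 4; y = λ·(15 - 4) - 44 ≡ 3. → (4, 3)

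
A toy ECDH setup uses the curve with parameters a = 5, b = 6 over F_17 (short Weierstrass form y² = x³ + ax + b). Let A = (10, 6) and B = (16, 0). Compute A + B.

(9, 10)

(10, 6) + (16, 0). λ = (0 - 6)/(16 - 10) ≡ 11/6 mod 17. 6⁻¹ ≡ 3 (mod 17) since 6·3 = 18 ≡ 1, so λ ≡ 16.
  x = λ² - 10 - 16 = 256 - 26 ≡ 9; y = λ·(10 - 9) - 6 ≡ 10. → (9, 10)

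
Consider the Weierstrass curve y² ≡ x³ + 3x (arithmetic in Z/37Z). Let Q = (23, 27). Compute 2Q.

tangent at (23, 27): λ = (3·23² + 3)/(2·27) ≡ 36/17. 17⁻¹ ≡ 24 (mod 37), so λ ≡ 36·24 ≡ 13.
  x = λ² - 23 - 23 = 169 - 46 ≡ 12; y = λ·(23 - 12) - 27 ≡ 5. → (12, 5)

(12, 5)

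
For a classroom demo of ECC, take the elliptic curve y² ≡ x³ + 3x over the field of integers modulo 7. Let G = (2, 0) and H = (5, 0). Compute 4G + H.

First 4G:
Repeated addition: build up to 4G.
2G: (2, 0) + (2, 0): same x and y₁ ≡ -y₂, so the sum is 𝒪.
3G: 𝒪 + (2, 0) = (2, 0) (identity).
4G: (2, 0) + (2, 0): same x and y₁ ≡ -y₂, so the sum is 𝒪.
4G = 𝒪.
Finally 4G + H:
𝒪 + (5, 0) = (5, 0) (identity).

(5, 0)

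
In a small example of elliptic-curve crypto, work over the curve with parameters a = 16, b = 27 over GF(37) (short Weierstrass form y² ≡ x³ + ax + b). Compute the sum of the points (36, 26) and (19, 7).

(36, 26) + (19, 7). λ = (7 - 26)/(19 - 36) ≡ 18/20 mod 37. 20⁻¹ ≡ 13 (mod 37) since 20·13 = 260 ≡ 1, so λ ≡ 12.
  x = λ² - 36 - 19 = 144 - 55 ≡ 15; y = λ·(36 - 15) - 26 ≡ 4. → (15, 4)

(15, 4)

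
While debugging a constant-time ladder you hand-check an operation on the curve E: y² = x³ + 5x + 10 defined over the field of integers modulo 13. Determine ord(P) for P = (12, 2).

2P: tangent at (12, 2): λ = (3·12² + 5)/(2·2) ≡ 8/4. 4⁻¹ ≡ 10 (mod 13) since 4·10 = 40 ≡ 1, so λ ≡ 8·10 ≡ 2.
  x = λ² - 12 - 12 = 4 - 24 ≡ 6; y = λ·(12 - 6) - 2 ≡ 10. → (6, 10)
3P: (6, 10) + (12, 2). λ = (2 - 10)/(12 - 6) ≡ 5/6 mod 13. 6⁻¹ ≡ 11 (mod 13), so λ ≡ 3.
  x = λ² - 6 - 12 = 9 - 18 ≡ 4; y = λ·(6 - 4) - 10 ≡ 9. → (4, 9)
4P: (4, 9) + (12, 2). λ = (2 - 9)/(12 - 4) ≡ 6/8 mod 13. 8⁻¹ ≡ 5 (mod 13), so λ ≡ 4.
  x = λ² - 4 - 12 = 16 - 16 ≡ 0; y = λ·(4 - 0) - 9 ≡ 7. → (0, 7)
5P: (0, 7) + (12, 2). λ = (2 - 7)/(12 - 0) ≡ 8/12 mod 13. 12⁻¹ ≡ 12 (mod 13), so λ ≡ 5.
  x = λ² - 0 - 12 = 25 - 12 ≡ 0; y = λ·(0 - 0) - 7 ≡ 6. → (0, 6)
6P: (0, 6) + (12, 2). λ = (2 - 6)/(12 - 0) ≡ 9/12 mod 13. 12⁻¹ ≡ 12 (mod 13), so λ ≡ 4.
  x = λ² - 0 - 12 = 16 - 12 ≡ 4; y = λ·(0 - 4) - 6 ≡ 4. → (4, 4)
7P: (4, 4) + (12, 2). λ = (2 - 4)/(12 - 4) ≡ 11/8 mod 13. 8⁻¹ ≡ 5 (mod 13) since 8·5 = 40 ≡ 1, so λ ≡ 3.
  x = λ² - 4 - 12 = 9 - 16 ≡ 6; y = λ·(4 - 6) - 4 ≡ 3. → (6, 3)
8P: (6, 3) + (12, 2). λ = (2 - 3)/(12 - 6) ≡ 12/6 mod 13. 6⁻¹ ≡ 11 (mod 13), so λ ≡ 2.
  x = λ² - 6 - 12 = 4 - 18 ≡ 12; y = λ·(6 - 12) - 3 ≡ 11. → (12, 11)
9P: (12, 11) + (12, 2): same x and y₁ ≡ -y₂, so the sum is the point at infinity.
9P = the point at infinity, so the order is 9.

9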